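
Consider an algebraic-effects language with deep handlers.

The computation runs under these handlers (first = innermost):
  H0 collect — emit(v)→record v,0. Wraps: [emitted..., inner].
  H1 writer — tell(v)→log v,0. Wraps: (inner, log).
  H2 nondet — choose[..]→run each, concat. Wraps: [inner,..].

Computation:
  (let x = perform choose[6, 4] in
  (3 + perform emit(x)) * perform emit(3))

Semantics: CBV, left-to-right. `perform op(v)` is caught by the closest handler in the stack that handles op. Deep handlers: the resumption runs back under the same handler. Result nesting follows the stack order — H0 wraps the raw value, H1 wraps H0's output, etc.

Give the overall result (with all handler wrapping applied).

Answer: [([6, 3, 0], ()), ([4, 3, 0], ())]

Evaluation trace:
choose[6, 4] @ H2
  branch[0] choose=6:
    emit(6) @ H0 ⇒ out+=6
    emit(3) @ H0 ⇒ out+=3
    H0 returns [6, 3, 0]
    H1 returns ([6, 3, 0], ())
    H2 returns [([6, 3, 0], ())]
  branch[1] choose=4:
    emit(4) @ H0 ⇒ out+=4
    emit(3) @ H0 ⇒ out+=3
    H0 returns [4, 3, 0]
    H1 returns ([4, 3, 0], ())
    H2 returns [([4, 3, 0], ())]
= [([6, 3, 0], ()), ([4, 3, 0], ())]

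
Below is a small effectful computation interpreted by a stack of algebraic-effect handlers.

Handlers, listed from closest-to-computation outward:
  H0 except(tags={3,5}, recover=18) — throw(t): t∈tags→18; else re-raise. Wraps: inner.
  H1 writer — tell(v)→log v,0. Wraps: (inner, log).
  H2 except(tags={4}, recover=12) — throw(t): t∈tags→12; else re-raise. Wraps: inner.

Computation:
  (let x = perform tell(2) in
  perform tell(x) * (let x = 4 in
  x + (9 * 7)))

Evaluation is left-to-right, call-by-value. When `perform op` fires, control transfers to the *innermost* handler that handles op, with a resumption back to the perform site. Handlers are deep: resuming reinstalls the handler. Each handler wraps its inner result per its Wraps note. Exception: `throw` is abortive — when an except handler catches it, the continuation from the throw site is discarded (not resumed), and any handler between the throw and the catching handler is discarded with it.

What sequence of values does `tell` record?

Answer: (2, 0)

Evaluation trace:
tell(2) @ H1 ⇒ log+=2
tell(0) @ H1 ⇒ log+=0
H0 returns 0
H1 returns (0, (2, 0))
H2 returns (0, (2, 0))
= (0, (2, 0))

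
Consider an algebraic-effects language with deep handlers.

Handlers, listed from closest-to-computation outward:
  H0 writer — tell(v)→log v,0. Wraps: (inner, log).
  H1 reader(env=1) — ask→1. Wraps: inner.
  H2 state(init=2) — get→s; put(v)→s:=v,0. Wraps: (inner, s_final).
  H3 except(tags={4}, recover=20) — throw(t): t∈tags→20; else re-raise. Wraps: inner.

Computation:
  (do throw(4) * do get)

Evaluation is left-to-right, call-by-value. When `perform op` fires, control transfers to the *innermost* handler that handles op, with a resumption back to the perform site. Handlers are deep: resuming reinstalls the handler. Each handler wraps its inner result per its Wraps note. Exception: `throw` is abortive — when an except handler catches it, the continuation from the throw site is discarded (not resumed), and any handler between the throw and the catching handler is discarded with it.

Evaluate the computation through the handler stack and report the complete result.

Step-by-step:
throw(4) @ H3 caught ⇒ 20
= 20

Answer: 20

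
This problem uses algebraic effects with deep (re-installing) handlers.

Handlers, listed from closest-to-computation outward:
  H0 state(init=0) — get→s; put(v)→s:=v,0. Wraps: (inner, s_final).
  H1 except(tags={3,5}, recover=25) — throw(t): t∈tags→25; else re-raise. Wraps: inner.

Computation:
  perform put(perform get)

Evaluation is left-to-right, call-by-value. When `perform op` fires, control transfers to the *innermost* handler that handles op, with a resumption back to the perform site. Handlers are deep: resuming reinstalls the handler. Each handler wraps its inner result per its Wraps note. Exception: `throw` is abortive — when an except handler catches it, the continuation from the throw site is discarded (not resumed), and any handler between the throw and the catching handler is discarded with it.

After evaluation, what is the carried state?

Answer: 0

Working:
get @ H0 ⇒ 0
put(0) @ H0 ⇒ s:=0
H0 returns (0, 0)
H1 returns (0, 0)
= (0, 0)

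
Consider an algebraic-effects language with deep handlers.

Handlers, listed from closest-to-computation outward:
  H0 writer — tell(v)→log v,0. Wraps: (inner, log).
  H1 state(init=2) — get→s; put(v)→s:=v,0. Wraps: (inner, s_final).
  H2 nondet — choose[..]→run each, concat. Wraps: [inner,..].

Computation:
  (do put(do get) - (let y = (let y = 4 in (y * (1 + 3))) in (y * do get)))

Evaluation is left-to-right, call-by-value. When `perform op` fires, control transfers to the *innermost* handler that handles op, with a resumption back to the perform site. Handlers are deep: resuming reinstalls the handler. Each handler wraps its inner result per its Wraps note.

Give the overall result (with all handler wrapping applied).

Answer: [((-32, ()), 2)]

Evaluation trace:
get @ H1 ⇒ 2
put(2) @ H1 ⇒ s:=2
get @ H1 ⇒ 2
H0 returns (-32, ())
H1 returns ((-32, ()), 2)
H2 returns [((-32, ()), 2)]
= [((-32, ()), 2)]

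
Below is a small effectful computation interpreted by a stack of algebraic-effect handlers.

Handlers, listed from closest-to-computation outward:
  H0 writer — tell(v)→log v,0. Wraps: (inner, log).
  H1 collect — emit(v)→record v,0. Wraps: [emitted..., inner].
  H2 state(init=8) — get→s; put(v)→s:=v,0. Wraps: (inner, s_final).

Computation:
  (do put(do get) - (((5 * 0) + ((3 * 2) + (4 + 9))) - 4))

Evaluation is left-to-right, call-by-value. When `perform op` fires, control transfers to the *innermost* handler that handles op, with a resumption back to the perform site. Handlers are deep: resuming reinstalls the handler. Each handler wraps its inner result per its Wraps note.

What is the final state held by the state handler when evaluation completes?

Answer: 8

Evaluation trace:
get @ H2 ⇒ 8
put(8) @ H2 ⇒ s:=8
H0 returns (-15, ())
H1 returns [(-15, ())]
H2 returns ([(-15, ())], 8)
= ([(-15, ())], 8)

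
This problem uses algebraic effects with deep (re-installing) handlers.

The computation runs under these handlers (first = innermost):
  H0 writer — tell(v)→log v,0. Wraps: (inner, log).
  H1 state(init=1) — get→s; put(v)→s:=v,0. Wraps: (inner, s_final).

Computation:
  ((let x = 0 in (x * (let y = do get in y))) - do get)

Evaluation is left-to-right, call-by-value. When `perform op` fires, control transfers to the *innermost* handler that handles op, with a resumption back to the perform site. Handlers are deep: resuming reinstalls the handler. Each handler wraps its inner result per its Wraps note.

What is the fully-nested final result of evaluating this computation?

Working:
get @ H1 ⇒ 1
get @ H1 ⇒ 1
H0 returns (-1, ())
H1 returns ((-1, ()), 1)
= ((-1, ()), 1)

Answer: ((-1, ()), 1)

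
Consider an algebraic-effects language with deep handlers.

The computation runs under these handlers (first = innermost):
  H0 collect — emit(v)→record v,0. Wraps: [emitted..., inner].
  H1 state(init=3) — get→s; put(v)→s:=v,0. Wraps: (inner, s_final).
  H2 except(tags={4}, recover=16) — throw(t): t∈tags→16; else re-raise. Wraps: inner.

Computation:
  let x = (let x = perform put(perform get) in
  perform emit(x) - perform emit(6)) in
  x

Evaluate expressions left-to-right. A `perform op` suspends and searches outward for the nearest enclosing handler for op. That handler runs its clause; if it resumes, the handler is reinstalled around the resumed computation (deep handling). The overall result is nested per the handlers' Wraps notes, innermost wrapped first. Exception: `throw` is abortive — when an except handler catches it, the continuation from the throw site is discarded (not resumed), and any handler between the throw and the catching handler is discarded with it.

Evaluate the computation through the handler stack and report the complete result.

Evaluation trace:
get @ H1 ⇒ 3
put(3) @ H1 ⇒ s:=3
emit(0) @ H0 ⇒ out+=0
emit(6) @ H0 ⇒ out+=6
H0 returns [0, 6, 0]
H1 returns ([0, 6, 0], 3)
H2 returns ([0, 6, 0], 3)
= ([0, 6, 0], 3)

Answer: ([0, 6, 0], 3)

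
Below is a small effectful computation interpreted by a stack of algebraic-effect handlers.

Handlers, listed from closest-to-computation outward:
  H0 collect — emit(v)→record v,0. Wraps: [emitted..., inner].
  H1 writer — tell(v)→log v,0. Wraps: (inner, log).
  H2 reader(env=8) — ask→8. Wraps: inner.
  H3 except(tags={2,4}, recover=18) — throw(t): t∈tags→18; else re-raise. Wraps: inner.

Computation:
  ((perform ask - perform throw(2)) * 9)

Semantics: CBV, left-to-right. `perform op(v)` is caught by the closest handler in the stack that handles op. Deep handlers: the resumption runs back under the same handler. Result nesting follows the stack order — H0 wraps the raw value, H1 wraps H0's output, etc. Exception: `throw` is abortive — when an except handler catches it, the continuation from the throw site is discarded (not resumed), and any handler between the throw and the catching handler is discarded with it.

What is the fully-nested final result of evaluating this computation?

Working:
ask @ H2 ⇒ 8
throw(2) @ H3 caught ⇒ 18
= 18

Answer: 18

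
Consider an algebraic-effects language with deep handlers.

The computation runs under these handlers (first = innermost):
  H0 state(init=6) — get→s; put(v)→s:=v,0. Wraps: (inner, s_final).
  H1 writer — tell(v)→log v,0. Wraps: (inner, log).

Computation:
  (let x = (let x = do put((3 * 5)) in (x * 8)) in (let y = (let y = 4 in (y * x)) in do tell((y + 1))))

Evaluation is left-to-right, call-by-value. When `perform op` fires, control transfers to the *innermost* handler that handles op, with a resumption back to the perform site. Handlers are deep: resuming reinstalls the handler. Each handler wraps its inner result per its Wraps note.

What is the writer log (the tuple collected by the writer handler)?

Working:
put(15) @ H0 ⇒ s:=15
tell(1) @ H1 ⇒ log+=1
H0 returns (0, 15)
H1 returns ((0, 15), (1))
= ((0, 15), (1))

Answer: (1)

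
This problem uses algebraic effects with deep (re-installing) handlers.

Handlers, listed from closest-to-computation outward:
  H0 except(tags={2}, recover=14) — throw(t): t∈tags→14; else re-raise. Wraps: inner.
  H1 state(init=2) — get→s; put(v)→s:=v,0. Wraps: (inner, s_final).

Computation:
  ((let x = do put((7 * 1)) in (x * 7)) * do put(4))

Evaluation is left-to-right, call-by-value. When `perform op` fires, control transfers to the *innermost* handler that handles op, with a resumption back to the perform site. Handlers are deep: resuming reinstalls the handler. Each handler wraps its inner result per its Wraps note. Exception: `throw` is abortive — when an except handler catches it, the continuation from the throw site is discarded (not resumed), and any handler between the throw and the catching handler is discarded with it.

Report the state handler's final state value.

Answer: 4

Evaluation trace:
put(7) @ H1 ⇒ s:=7
put(4) @ H1 ⇒ s:=4
H0 returns 0
H1 returns (0, 4)
= (0, 4)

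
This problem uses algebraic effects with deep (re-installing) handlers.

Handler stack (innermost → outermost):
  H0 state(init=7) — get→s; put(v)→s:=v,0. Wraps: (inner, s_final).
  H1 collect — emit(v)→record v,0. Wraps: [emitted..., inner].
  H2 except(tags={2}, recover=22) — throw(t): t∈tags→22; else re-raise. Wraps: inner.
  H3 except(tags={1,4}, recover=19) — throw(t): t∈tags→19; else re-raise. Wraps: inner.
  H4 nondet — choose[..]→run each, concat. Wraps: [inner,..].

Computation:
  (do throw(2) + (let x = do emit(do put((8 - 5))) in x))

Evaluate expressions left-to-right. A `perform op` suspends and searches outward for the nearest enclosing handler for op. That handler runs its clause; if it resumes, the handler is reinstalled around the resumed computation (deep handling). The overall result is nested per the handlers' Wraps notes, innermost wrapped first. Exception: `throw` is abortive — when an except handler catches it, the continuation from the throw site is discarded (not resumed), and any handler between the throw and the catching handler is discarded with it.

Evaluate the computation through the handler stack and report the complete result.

Step-by-step:
throw(2) @ H2 caught ⇒ 22
H3 returns 22
H4 returns [22]
= [22]

Answer: [22]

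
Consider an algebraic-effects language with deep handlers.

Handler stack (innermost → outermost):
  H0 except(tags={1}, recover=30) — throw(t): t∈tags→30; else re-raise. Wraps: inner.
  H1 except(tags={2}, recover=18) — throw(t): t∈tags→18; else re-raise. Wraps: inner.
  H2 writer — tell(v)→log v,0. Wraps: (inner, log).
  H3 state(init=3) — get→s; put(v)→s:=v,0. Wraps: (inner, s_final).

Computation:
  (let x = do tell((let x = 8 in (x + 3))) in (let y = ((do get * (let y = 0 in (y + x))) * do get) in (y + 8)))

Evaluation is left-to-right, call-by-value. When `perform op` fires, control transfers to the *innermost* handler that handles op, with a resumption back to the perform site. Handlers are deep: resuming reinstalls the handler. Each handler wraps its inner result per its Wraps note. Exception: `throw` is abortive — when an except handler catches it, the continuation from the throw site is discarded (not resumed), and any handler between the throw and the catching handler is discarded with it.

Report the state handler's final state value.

Step-by-step:
tell(11) @ H2 ⇒ log+=11
get @ H3 ⇒ 3
get @ H3 ⇒ 3
H0 returns 8
H1 returns 8
H2 returns (8, (11))
H3 returns ((8, (11)), 3)
= ((8, (11)), 3)

Answer: 3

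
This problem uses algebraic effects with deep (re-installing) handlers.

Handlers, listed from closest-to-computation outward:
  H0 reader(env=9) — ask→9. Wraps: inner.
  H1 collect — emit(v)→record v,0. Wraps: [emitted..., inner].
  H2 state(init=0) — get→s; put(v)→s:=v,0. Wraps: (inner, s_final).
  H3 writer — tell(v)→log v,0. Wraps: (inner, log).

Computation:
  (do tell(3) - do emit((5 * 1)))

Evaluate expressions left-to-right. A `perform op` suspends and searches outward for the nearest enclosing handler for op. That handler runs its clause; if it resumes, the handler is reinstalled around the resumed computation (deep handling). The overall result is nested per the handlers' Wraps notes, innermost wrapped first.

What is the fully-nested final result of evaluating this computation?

Evaluation trace:
tell(3) @ H3 ⇒ log+=3
emit(5) @ H1 ⇒ out+=5
H0 returns 0
H1 returns [5, 0]
H2 returns ([5, 0], 0)
H3 returns (([5, 0], 0), (3))
= (([5, 0], 0), (3))

Answer: (([5, 0], 0), (3))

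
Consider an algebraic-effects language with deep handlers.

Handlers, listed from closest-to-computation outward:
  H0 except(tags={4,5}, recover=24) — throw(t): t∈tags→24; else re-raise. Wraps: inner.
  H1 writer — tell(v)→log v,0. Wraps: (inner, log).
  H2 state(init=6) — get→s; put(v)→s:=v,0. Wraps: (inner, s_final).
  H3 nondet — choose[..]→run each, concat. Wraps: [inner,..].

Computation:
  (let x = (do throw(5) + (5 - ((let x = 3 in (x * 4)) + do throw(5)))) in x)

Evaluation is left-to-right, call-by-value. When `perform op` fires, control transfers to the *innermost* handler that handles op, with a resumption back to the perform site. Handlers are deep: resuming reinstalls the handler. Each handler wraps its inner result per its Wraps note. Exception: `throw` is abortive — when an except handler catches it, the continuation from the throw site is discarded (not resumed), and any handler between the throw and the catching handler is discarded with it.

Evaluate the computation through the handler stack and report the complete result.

Answer: [((24, ()), 6)]

Evaluation trace:
throw(5) @ H0 caught ⇒ 24
H1 returns (24, ())
H2 returns ((24, ()), 6)
H3 returns [((24, ()), 6)]
= [((24, ()), 6)]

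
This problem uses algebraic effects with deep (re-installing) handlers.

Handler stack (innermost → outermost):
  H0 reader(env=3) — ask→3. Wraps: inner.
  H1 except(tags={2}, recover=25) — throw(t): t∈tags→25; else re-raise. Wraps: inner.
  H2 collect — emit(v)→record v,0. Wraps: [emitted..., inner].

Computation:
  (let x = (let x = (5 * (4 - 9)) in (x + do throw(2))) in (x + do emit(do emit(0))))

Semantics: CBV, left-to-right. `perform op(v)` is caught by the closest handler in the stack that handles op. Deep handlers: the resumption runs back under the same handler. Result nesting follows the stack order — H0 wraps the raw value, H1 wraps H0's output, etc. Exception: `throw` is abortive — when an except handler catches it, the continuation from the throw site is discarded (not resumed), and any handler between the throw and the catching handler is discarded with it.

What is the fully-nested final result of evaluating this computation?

Answer: [25]

Step-by-step:
throw(2) @ H1 caught ⇒ 25
H2 returns [25]
= [25]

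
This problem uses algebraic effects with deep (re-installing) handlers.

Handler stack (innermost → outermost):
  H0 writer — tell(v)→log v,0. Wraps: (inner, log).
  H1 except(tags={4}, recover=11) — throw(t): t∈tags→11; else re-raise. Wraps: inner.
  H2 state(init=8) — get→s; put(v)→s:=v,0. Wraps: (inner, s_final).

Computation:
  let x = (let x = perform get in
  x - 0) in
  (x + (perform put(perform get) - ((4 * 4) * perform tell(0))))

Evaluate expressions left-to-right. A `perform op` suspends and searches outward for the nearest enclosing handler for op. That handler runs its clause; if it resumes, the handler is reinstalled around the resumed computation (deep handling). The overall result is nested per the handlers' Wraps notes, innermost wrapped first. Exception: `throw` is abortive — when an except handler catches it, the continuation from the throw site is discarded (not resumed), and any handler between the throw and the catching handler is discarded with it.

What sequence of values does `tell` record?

Answer: (0)

Evaluation trace:
get @ H2 ⇒ 8
get @ H2 ⇒ 8
put(8) @ H2 ⇒ s:=8
tell(0) @ H0 ⇒ log+=0
H0 returns (8, (0))
H1 returns (8, (0))
H2 returns ((8, (0)), 8)
= ((8, (0)), 8)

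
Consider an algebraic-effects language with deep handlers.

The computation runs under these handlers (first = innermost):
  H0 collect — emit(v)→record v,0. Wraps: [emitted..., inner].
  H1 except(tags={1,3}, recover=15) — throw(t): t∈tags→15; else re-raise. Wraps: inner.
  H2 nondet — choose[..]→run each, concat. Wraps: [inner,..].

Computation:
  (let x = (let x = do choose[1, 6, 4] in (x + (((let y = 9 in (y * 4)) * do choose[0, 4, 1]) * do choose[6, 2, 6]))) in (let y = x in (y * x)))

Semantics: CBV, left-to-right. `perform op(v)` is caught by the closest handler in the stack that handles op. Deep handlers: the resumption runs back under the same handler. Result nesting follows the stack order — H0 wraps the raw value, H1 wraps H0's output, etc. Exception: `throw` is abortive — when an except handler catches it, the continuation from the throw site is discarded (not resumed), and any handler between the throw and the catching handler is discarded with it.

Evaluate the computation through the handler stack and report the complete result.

Step-by-step:
choose[1, 6, 4] @ H2
  branch[0] choose=1:
    choose[0, 4, 1] @ H2
      branch[0] choose=0:
        choose[6, 2, 6] @ H2
          branch[0] choose=6:
            H0 returns [1]
            H1 returns [1]
            H2 returns [[1]]
          branch[1] choose=2:
            H0 returns [1]
            H1 returns [1]
            H2 returns [[1]]
          branch[2] choose=6:
            H0 returns [1]
            H1 returns [1]
            H2 returns [[1]]
      branch[1] choose=4:
        choose[6, 2, 6] @ H2
          branch[0] choose=6:
            H0 returns [748225]
            H1 returns [748225]
            H2 returns [[748225]]
          branch[1] choose=2:
            H0 returns [83521]
            H1 returns [83521]
            H2 returns [[83521]]
          branch[2] choose=6:
            H0 returns [748225]
            H1 returns [748225]
            H2 returns [[748225]]
      branch[2] choose=1:
        choose[6, 2, 6] @ H2
          branch[0] choose=6:
            H0 returns [47089]
            H1 returns [47089]
            H2 returns [[47089]]
          branch[1] choose=2:
            H0 returns [5329]
            H1 returns [5329]
            H2 returns [[5329]]
          branch[2] choose=6:
            H0 returns [47089]
            H1 returns [47089]
            H2 returns [[47089]]
  branch[1] choose=6:
    choose[0, 4, 1] @ H2
      branch[0] choose=0:
        choose[6, 2, 6] @ H2
          branch[0] choose=6:
            H0 returns [36]
            H1 returns [36]
            H2 returns [[36]]
          branch[1] choose=2:
            H0 returns [36]
            H1 returns [36]
            H2 returns [[36]]
          branch[2] choose=6:
            H0 returns [36]
            H1 returns [36]
            H2 returns [[36]]
      branch[1] choose=4:
        choose[6, 2, 6] @ H2
          branch[0] choose=6:
            H0 returns [756900]
            H1 returns [756900]
            H2 returns [[756900]]
          branch[1] choose=2:
            H0 returns [86436]
            H1 returns [86436]
            H2 returns [[86436]]
          branch[2] choose=6:
            H0 returns [756900]
            H1 returns [756900]
            H2 returns [[756900]]
      branch[2] choose=1:
        choose[6, 2, 6] @ H2
          branch[0] choose=6:
            H0 returns [49284]
            H1 returns [49284]
            H2 returns [[49284]]
          branch[1] choose=2:
            H0 returns [6084]
            H1 returns [6084]
            H2 returns [[6084]]
          branch[2] choose=6:
            H0 returns [49284]
            H1 returns [49284]
            H2 returns [[49284]]
  branch[2] choose=4:
    choose[0, 4, 1] @ H2
      branch[0] choose=0:
        choose[6, 2, 6] @ H2
          branch[0] choose=6:
            H0 returns [16]
            H1 returns [16]
            H2 returns [[16]]
          branch[1] choose=2:
            H0 returns [16]
            H1 returns [16]
            H2 returns [[16]]
          branch[2] choose=6:
            H0 returns [16]
            H1 returns [16]
            H2 returns [[16]]
      branch[1] choose=4:
        choose[6, 2, 6] @ H2
          branch[0] choose=6:
            H0 returns [753424]
            H1 returns [753424]
            H2 returns [[753424]]
          branch[1] choose=2:
            H0 returns [85264]
            H1 returns [85264]
            H2 returns [[85264]]
          branch[2] choose=6:
            H0 returns [753424]
            H1 returns [753424]
            H2 returns [[753424]]
      branch[2] choose=1:
        choose[6, 2, 6] @ H2
          branch[0] choose=6:
            H0 returns [48400]
            H1 returns [48400]
            H2 returns [[48400]]
          branch[1] choose=2:
            H0 returns [5776]
            H1 returns [5776]
            H2 returns [[5776]]
          branch[2] choose=6:
            H0 returns [48400]
            H1 returns [48400]
            H2 returns [[48400]]
= [[1], [1], [1], [748225], [83521], [748225], [47089], [5329], [47089], [36], [36], [36], [756900], [86436], [756900], [49284], [6084], [49284], [16], [16], [16], [753424], [85264], [753424], [48400], [5776], [48400]]

Answer: [[1], [1], [1], [748225], [83521], [748225], [47089], [5329], [47089], [36], [36], [36], [756900], [86436], [756900], [49284], [6084], [49284], [16], [16], [16], [753424], [85264], [753424], [48400], [5776], [48400]]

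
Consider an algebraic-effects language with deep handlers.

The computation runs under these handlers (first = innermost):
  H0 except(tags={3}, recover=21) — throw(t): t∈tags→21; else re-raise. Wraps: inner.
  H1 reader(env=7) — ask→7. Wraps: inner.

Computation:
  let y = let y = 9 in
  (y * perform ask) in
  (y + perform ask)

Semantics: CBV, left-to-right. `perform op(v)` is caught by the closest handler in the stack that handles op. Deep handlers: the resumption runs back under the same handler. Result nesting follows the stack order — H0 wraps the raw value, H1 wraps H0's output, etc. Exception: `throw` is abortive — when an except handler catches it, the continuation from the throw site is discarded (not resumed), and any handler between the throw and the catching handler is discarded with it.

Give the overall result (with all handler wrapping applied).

Step-by-step:
ask @ H1 ⇒ 7
ask @ H1 ⇒ 7
H0 returns 70
H1 returns 70
= 70

Answer: 70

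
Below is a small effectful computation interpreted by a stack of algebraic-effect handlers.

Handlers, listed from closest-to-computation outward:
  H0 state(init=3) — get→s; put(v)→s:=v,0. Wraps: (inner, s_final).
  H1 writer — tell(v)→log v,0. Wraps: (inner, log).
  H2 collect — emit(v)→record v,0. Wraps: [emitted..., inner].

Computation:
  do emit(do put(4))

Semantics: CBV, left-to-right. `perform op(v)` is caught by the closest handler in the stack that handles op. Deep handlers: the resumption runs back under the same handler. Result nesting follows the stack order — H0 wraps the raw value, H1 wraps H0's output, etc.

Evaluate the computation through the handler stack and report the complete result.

Answer: [0, ((0, 4), ())]

Working:
put(4) @ H0 ⇒ s:=4
emit(0) @ H2 ⇒ out+=0
H0 returns (0, 4)
H1 returns ((0, 4), ())
H2 returns [0, ((0, 4), ())]
= [0, ((0, 4), ())]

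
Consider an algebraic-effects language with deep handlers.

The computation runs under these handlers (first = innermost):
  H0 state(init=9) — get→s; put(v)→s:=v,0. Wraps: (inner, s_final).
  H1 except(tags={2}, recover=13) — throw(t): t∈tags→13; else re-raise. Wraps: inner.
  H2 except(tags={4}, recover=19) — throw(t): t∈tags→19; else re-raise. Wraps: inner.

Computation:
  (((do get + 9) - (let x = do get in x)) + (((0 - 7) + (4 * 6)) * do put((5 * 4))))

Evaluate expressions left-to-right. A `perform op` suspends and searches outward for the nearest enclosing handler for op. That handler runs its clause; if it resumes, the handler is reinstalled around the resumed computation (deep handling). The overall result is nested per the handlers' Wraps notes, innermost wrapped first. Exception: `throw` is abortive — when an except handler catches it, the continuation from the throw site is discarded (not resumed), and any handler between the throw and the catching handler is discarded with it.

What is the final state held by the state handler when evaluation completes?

Answer: 20

Step-by-step:
get @ H0 ⇒ 9
get @ H0 ⇒ 9
put(20) @ H0 ⇒ s:=20
H0 returns (9, 20)
H1 returns (9, 20)
H2 returns (9, 20)
= (9, 20)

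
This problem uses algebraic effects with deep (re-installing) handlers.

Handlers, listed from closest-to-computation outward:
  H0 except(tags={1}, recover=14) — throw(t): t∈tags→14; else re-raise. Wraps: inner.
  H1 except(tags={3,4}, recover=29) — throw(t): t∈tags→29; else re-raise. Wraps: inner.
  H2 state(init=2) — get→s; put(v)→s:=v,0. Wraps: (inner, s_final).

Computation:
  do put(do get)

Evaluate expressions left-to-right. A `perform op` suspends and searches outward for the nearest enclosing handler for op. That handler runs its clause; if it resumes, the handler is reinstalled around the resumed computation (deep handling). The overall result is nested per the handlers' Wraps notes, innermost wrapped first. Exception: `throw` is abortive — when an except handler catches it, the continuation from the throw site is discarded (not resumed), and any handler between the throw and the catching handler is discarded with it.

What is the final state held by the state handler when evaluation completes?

Working:
get @ H2 ⇒ 2
put(2) @ H2 ⇒ s:=2
H0 returns 0
H1 returns 0
H2 returns (0, 2)
= (0, 2)

Answer: 2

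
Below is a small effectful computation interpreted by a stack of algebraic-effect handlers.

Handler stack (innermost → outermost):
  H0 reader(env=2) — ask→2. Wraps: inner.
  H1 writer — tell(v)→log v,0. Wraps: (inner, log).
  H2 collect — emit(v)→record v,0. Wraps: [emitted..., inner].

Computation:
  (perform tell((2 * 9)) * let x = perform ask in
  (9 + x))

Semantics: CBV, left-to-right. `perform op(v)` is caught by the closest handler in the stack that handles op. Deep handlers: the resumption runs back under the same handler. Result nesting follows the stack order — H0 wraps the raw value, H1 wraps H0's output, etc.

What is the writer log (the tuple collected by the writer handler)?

Working:
tell(18) @ H1 ⇒ log+=18
ask @ H0 ⇒ 2
H0 returns 0
H1 returns (0, (18))
H2 returns [(0, (18))]
= [(0, (18))]

Answer: (18)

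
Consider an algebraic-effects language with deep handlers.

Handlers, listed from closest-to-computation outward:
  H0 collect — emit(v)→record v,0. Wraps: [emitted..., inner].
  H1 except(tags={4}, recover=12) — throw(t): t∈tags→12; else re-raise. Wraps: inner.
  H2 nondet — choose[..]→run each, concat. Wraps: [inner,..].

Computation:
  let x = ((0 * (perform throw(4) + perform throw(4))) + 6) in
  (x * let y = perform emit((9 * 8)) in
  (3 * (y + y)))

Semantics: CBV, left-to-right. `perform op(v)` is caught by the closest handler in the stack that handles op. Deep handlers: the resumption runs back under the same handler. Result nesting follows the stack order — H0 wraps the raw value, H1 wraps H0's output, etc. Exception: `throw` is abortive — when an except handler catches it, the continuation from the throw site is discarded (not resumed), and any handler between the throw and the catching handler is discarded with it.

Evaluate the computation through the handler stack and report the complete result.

Answer: [12]

Step-by-step:
throw(4) @ H1 caught ⇒ 12
H2 returns [12]
= [12]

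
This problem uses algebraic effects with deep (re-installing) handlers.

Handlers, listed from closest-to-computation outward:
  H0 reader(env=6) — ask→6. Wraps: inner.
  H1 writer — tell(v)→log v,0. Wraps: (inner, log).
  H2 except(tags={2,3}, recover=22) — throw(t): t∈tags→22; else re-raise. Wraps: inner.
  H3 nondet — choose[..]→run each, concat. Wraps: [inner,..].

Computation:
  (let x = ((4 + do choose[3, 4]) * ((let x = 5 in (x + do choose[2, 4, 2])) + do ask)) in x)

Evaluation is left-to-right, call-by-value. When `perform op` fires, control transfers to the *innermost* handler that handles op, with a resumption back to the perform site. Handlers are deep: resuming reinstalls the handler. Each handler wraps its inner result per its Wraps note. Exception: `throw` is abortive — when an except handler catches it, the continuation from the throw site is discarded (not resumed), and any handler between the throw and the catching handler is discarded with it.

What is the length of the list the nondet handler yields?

Evaluation trace:
choose[3, 4] @ H3
  branch[0] choose=3:
    choose[2, 4, 2] @ H3
      branch[0] choose=2:
        ask @ H0 ⇒ 6
        H0 returns 91
        H1 returns (91, ())
        H2 returns (91, ())
        H3 returns [(91, ())]
      branch[1] choose=4:
        ask @ H0 ⇒ 6
        H0 returns 105
        H1 returns (105, ())
        H2 returns (105, ())
        H3 returns [(105, ())]
      branch[2] choose=2:
        ask @ H0 ⇒ 6
        H0 returns 91
        H1 returns (91, ())
        H2 returns (91, ())
        H3 returns [(91, ())]
  branch[1] choose=4:
    choose[2, 4, 2] @ H3
      branch[0] choose=2:
        ask @ H0 ⇒ 6
        H0 returns 104
        H1 returns (104, ())
        H2 returns (104, ())
        H3 returns [(104, ())]
      branch[1] choose=4:
        ask @ H0 ⇒ 6
        H0 returns 120
        H1 returns (120, ())
        H2 returns (120, ())
        H3 returns [(120, ())]
      branch[2] choose=2:
        ask @ H0 ⇒ 6
        H0 returns 104
        H1 returns (104, ())
        H2 returns (104, ())
        H3 returns [(104, ())]
= [(91, ()), (105, ()), (91, ()), (104, ()), (120, ()), (104, ())]

Answer: 6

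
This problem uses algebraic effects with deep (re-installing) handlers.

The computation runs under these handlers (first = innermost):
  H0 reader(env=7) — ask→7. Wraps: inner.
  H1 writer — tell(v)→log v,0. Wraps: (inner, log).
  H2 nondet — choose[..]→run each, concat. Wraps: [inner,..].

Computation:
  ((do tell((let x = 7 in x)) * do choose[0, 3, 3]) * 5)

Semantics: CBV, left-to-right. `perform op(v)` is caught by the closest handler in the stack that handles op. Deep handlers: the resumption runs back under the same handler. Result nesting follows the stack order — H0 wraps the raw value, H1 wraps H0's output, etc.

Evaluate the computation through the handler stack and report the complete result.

Working:
tell(7) @ H1 ⇒ log+=7
choose[0, 3, 3] @ H2
  branch[0] choose=0:
    H0 returns 0
    H1 returns (0, (7))
    H2 returns [(0, (7))]
  branch[1] choose=3:
    H0 returns 0
    H1 returns (0, (7))
    H2 returns [(0, (7))]
  branch[2] choose=3:
    H0 returns 0
    H1 returns (0, (7))
    H2 returns [(0, (7))]
= [(0, (7)), (0, (7)), (0, (7))]

Answer: [(0, (7)), (0, (7)), (0, (7))]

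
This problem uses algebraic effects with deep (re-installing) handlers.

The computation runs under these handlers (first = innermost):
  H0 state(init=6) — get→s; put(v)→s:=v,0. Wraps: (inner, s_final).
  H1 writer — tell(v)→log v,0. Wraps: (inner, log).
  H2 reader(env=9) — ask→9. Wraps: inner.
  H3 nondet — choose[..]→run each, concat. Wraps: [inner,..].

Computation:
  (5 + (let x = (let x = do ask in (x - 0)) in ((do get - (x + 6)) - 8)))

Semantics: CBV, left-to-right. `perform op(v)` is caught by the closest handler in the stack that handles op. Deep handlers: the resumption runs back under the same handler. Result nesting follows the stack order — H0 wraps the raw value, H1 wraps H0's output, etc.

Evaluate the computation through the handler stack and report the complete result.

Step-by-step:
ask @ H2 ⇒ 9
get @ H0 ⇒ 6
H0 returns (-12, 6)
H1 returns ((-12, 6), ())
H2 returns ((-12, 6), ())
H3 returns [((-12, 6), ())]
= [((-12, 6), ())]

Answer: [((-12, 6), ())]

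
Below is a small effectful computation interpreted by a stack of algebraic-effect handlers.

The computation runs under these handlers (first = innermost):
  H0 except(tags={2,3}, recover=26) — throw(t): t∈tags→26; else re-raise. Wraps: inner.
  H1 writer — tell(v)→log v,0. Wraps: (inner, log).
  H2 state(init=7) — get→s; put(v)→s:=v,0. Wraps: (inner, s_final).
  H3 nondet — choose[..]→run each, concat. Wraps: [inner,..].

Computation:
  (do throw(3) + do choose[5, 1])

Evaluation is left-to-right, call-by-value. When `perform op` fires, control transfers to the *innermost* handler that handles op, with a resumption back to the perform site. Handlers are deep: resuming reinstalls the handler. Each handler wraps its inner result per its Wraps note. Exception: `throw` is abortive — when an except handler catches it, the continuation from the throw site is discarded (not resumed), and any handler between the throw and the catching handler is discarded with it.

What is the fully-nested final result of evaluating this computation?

Evaluation trace:
throw(3) @ H0 caught ⇒ 26
H1 returns (26, ())
H2 returns ((26, ()), 7)
H3 returns [((26, ()), 7)]
= [((26, ()), 7)]

Answer: [((26, ()), 7)]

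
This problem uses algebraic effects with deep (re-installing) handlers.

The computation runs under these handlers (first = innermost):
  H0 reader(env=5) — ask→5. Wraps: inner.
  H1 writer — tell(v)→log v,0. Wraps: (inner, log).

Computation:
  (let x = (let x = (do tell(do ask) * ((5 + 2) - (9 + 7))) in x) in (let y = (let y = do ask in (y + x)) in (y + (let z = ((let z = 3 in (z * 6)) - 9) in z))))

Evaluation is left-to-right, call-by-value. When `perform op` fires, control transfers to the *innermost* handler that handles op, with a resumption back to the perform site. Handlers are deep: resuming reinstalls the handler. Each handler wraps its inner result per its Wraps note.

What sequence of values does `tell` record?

Answer: (5)

Working:
ask @ H0 ⇒ 5
tell(5) @ H1 ⇒ log+=5
ask @ H0 ⇒ 5
H0 returns 14
H1 returns (14, (5))
= (14, (5))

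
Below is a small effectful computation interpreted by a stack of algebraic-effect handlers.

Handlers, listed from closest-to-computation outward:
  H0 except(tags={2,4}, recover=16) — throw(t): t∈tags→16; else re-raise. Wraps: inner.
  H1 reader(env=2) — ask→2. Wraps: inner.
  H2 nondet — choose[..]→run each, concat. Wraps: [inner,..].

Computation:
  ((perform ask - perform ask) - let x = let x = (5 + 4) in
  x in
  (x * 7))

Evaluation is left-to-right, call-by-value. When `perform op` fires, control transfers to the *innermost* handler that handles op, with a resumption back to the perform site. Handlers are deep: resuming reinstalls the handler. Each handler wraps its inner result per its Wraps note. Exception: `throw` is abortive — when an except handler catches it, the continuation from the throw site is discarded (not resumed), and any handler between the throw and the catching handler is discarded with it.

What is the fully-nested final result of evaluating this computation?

Working:
ask @ H1 ⇒ 2
ask @ H1 ⇒ 2
H0 returns -63
H1 returns -63
H2 returns [-63]
= [-63]

Answer: [-63]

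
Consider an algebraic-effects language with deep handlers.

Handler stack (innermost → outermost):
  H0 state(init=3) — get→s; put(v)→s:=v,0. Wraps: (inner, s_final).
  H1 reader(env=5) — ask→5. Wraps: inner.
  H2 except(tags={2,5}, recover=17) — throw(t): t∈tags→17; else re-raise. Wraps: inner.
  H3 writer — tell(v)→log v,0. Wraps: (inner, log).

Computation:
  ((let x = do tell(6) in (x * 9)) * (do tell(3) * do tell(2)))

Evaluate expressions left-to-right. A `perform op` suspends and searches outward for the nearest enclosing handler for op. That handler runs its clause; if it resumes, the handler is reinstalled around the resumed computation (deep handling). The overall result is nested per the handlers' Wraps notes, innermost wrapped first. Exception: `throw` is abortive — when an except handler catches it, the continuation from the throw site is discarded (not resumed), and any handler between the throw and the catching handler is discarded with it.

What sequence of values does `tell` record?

Answer: (6, 3, 2)

Evaluation trace:
tell(6) @ H3 ⇒ log+=6
tell(3) @ H3 ⇒ log+=3
tell(2) @ H3 ⇒ log+=2
H0 returns (0, 3)
H1 returns (0, 3)
H2 returns (0, 3)
H3 returns ((0, 3), (6, 3, 2))
= ((0, 3), (6, 3, 2))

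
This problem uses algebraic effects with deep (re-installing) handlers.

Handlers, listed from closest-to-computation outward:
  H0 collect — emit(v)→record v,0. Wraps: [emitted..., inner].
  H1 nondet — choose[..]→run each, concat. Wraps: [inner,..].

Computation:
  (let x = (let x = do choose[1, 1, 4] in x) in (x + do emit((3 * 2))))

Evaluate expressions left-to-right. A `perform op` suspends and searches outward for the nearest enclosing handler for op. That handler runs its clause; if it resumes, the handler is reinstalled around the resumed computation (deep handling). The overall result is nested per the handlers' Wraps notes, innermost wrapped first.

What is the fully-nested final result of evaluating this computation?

Evaluation trace:
choose[1, 1, 4] @ H1
  branch[0] choose=1:
    emit(6) @ H0 ⇒ out+=6
    H0 returns [6, 1]
    H1 returns [[6, 1]]
  branch[1] choose=1:
    emit(6) @ H0 ⇒ out+=6
    H0 returns [6, 1]
    H1 returns [[6, 1]]
  branch[2] choose=4:
    emit(6) @ H0 ⇒ out+=6
    H0 returns [6, 4]
    H1 returns [[6, 4]]
= [[6, 1], [6, 1], [6, 4]]

Answer: [[6, 1], [6, 1], [6, 4]]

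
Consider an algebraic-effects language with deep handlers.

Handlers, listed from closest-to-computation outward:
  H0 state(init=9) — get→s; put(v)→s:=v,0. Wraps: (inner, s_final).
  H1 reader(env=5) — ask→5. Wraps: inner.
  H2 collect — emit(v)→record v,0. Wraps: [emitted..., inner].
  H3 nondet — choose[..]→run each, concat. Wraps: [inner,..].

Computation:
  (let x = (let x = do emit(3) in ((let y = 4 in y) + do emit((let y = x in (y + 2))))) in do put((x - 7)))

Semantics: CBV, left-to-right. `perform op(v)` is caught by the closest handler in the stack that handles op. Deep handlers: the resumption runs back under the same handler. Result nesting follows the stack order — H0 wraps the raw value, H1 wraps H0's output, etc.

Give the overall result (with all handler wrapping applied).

Answer: [[3, 2, (0, -3)]]

Working:
emit(3) @ H2 ⇒ out+=3
emit(2) @ H2 ⇒ out+=2
put(-3) @ H0 ⇒ s:=-3
H0 returns (0, -3)
H1 returns (0, -3)
H2 returns [3, 2, (0, -3)]
H3 returns [[3, 2, (0, -3)]]
= [[3, 2, (0, -3)]]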